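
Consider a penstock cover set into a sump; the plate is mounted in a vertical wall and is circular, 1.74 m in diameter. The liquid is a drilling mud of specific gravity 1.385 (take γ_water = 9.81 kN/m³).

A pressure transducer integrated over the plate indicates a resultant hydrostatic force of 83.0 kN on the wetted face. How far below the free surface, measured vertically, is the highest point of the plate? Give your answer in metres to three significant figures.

d_top ≈ 1.70 m

γ = 1.385 × 9.81 = 13.58685 kN/m³.
A = π(0.87)² = 2.37787 m².
From F = γ·h_c·A, the centroid depth is h_c = 83.0/(13.58685 × 2.37787) = 2.56904 m.
The centroid is at the centre, 0.87 m below the top of the plate, so the highest point sits at h_top = 2.56904 − 0.87 = 1.69904 m below the surface.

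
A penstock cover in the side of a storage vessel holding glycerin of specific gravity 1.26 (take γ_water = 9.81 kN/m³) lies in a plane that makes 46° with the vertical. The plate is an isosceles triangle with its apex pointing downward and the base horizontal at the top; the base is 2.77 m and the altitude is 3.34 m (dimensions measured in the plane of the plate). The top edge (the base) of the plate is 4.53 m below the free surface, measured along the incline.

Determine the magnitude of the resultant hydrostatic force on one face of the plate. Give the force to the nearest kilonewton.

F ≈ 224 kN

γ = 1.26 × 9.81 = 12.3606 kN/m³.
The plate makes 46° with the vertical, i.e. θ = 90° − 46° = 44° to the horizontal. Measuring y along the incline from the free-surface line, vertical depth h = y·sinθ with sinθ = 0.694658.
With the apex down, the centroid sits h/3 = 3.34/3 = 1.11333 m below the base (the top edge), so y_c = 4.53 + 1.11333 = 5.64333 m and h_c = 5.64333 × 0.694658 = 3.92018 m.
A = ½ × 2.77 × 3.34 = 4.6259 m².
Resultant F = γ·h_c·A = 12.3606 × 3.92018 × 4.6259 = 224.152 kN.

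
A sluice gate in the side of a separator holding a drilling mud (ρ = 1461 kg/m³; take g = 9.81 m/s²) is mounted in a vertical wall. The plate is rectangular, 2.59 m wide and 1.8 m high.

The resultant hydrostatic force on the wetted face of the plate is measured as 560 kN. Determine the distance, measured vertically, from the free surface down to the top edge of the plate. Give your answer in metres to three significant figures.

d_top ≈ 7.48 m

γ = ρg = 1461 × 9.81 / 1000 = 14.33241 kN/m³.
A = 2.59 × 1.8 = 4.662 m².
From F = γ·h_c·A, the centroid depth is h_c = 560/(14.33241 × 4.662) = 8.38101 m.
The centroid lies 1.8/2 = 0.9 m below the top edge, so the top edge sits at h_top = 8.38101 − 0.9 = 7.48101 m below the surface.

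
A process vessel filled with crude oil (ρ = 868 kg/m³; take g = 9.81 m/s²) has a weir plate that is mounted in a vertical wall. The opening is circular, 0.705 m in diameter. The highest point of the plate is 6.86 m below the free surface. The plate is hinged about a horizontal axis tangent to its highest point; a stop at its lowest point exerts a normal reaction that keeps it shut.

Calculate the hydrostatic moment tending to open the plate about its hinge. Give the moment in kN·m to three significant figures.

M ≈ 8.55 kN·m

γ = ρg = 868 × 9.81 / 1000 = 8.51508 kN/m³.
The centroid is at the centre, 0.3525 m below the top of the plate, so the centroid depth is h_c = 6.86 + 0.3525 = 7.2125 m.
A = π(0.3525)² = 0.390363 m².
Resultant F = γ·h_c·A = 8.51508 × 7.2125 × 0.390363 = 23.9741 kN.
I_c = πr⁴/4 = π × 0.3525⁴/4 = 0.0121262 m⁴.
Centre of pressure: y_p = y_c + I_c/(y_c·A) = 7.2125 + 0.0121262/(7.2125 × 0.390363) = 7.2125 + 0.00430695 = 7.21681 m along the plane.
The resultant acts 0.3525 + 0.00430695 = 0.356807 m (along the plate) below the hinge at the top edge, so the moment about the hinge is M = F × 0.356807 = 23.9741 × 0.356807 = 8.55413 kN·m.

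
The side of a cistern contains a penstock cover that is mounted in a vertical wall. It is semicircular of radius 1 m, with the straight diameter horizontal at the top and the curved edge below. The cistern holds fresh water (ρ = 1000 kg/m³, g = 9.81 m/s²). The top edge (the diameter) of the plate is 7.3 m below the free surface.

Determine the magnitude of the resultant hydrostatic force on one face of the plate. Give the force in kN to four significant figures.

F ≈ 119.0 kN

γ = ρg = 1000 × 9.81 = 9810 N/m³ = 9.81 kN/m³.
The centroid of a semicircle lies 4r/(3π) = 0.424413 m from the diameter, here below the top edge, so the centroid depth is h_c = 7.3 + 0.424413 = 7.72441 m.
A = πr²/2 = π × 1²/2 = 1.5708 m².
Resultant F = γ·h_c·A = 9.81 × 7.72441 × 1.5708 = 119.03 kN.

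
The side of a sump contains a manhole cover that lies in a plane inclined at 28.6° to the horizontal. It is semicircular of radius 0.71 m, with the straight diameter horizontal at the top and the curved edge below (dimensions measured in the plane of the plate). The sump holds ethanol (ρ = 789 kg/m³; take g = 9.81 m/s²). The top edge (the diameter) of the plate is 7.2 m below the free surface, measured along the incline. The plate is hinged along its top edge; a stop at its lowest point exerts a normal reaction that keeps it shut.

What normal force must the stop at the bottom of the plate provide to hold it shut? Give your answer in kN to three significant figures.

γ = ρg = 789 × 9.81 / 1000 = 7.74009 kN/m³.
Let θ = 28.6° be the plate's angle to the horizontal; measure y along the incline from where the plane meets the free surface. Vertical depth h = y·sinθ with sinθ = 0.478692.
The centroid of a semicircle lies 4r/(3π) = 0.301333 m from the diameter, here below the top edge, so y_c = 7.2 + 0.301333 = 7.50133 m and h_c = 7.50133 × 0.478692 = 3.59083 m.
A = πr²/2 = π × 0.71²/2 = 0.791838 m².
Resultant F = γ·h_c·A = 7.74009 × 3.59083 × 0.791838 = 22.0078 kN.
I_c = (π/8 − 8/(9π))·r⁴ = 0.109757 × 0.71⁴ = 0.0278911 m⁴.
Centre of pressure: y_p = y_c + I_c/(y_c·A) = 7.50133 + 0.0278911/(7.50133 × 0.791838) = 7.50133 + 0.0046956 = 7.50603 m along the plane.
The resultant acts 0.301333 + 0.0046956 = 0.306029 m (along the plate) below the hinge at the top edge, so the moment about the hinge is M = F × 0.306029 = 22.0078 × 0.306029 = 6.73503 kN·m.
A normal force at the bottom, 0.71 m from the hinge, must supply this moment: P = 6.73503/0.71 = 9.48596 kN.

P ≈ 9.49 kN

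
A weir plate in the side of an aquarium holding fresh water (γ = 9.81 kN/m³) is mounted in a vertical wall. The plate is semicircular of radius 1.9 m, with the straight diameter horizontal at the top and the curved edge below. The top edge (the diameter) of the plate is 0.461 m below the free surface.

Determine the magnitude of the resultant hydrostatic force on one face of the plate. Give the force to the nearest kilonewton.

γ = 9.81 kN/m³.
The centroid of a semicircle lies 4r/(3π) = 0.806385 m from the diameter, here below the top edge, so the centroid depth is h_c = 0.461 + 0.806385 = 1.26738 m.
A = πr²/2 = π × 1.9²/2 = 5.67057 m².
Resultant F = γ·h_c·A = 9.81 × 1.26738 × 5.67057 = 70.5022 kN.

F ≈ 71 kN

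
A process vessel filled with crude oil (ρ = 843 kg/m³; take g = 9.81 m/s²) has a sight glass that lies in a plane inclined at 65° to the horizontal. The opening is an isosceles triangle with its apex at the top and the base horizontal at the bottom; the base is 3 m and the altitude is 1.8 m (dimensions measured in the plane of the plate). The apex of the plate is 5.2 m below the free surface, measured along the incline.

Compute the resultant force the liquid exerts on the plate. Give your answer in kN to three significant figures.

F ≈ 130 kN

γ = ρg = 843 × 9.81 / 1000 = 8.26983 kN/m³.
Let θ = 65° be the plate's angle to the horizontal; measure y along the incline from where the plane meets the free surface. Vertical depth h = y·sinθ with sinθ = 0.906308.
With the apex up, the centroid sits 2h/3 = 2 × 1.8/3 = 1.2 m below the apex, so y_c = 5.2 + 1.2 = 6.4 m and h_c = 6.4 × 0.906308 = 5.80037 m.
A = ½ × 3 × 1.8 = 2.7 m².
Resultant F = γ·h_c·A = 8.26983 × 5.80037 × 2.7 = 129.514 kN.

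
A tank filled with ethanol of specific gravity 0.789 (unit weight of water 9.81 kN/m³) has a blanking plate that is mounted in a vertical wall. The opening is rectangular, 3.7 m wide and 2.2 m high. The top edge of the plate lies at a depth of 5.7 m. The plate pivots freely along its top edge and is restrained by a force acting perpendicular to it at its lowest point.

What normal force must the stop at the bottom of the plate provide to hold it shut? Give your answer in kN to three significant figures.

P ≈ 226 kN

γ = 0.789 × 9.81 = 7.74009 kN/m³.
The centroid lies 2.2/2 = 1.1 m below the top edge, so the centroid depth is h_c = 5.7 + 1.1 = 6.8 m.
A = 3.7 × 2.2 = 8.14 m².
Resultant F = γ·h_c·A = 7.74009 × 6.8 × 8.14 = 428.429 kN.
I_c = b·h³/12 = 3.7 × 2.2³/12 = 3.28313 m⁴.
Centre of pressure: y_p = y_c + I_c/(y_c·A) = 6.8 + 3.28313/(6.8 × 8.14) = 6.8 + 0.0593137 = 6.85931 m along the plane.
The resultant acts 1.1 + 0.0593137 = 1.15931 m (along the plate) below the hinge at the top edge, so the moment about the hinge is M = F × 1.15931 = 428.429 × 1.15931 = 496.682 kN·m.
A normal force at the bottom, 2.2 m from the hinge, must supply this moment: P = 496.682/2.2 = 225.765 kN.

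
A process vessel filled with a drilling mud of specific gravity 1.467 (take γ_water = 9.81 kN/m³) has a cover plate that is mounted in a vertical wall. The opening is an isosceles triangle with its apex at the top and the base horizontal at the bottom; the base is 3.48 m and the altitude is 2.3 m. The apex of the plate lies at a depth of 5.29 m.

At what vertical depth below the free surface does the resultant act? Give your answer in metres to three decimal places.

γ = 1.467 × 9.81 = 14.39127 kN/m³.
With the apex up, the centroid sits 2h/3 = 2 × 2.3/3 = 1.53333 m below the apex, so the centroid depth is h_c = 5.29 + 1.53333 = 6.82333 m.
A = ½ × 3.48 × 2.3 = 4.002 m².
Resultant F = γ·h_c·A = 14.39127 × 6.82333 × 4.002 = 392.982 kN.
I_c = b·h³/36 = 3.48 × 2.3³/36 = 1.17614 m⁴.
Centre of pressure: y_p = y_c + I_c/(y_c·A) = 6.82333 + 1.17614/(6.82333 × 4.002) = 6.82333 + 0.0430711 = 6.8664 m along the plane.

h_p = 6.866 m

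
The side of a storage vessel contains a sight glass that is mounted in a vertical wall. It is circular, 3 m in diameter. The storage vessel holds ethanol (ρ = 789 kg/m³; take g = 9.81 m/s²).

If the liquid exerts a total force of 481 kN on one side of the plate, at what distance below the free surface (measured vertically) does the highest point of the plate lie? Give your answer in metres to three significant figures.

γ = ρg = 789 × 9.81 / 1000 = 7.74009 kN/m³.
A = π(1.5)² = 7.06858 m².
From F = γ·h_c·A, the centroid depth is h_c = 481/(7.74009 × 7.06858) = 8.79158 m.
The centroid is at the centre, 1.5 m below the top of the plate, so the highest point sits at h_top = 8.79158 − 1.5 = 7.29158 m below the surface.

d_top ≈ 7.29 m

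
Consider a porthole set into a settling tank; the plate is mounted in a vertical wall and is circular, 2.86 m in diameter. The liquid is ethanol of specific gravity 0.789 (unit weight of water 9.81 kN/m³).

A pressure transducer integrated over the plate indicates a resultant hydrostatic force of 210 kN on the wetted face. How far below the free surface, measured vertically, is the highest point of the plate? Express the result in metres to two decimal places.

d_top ≈ 2.79 m

γ = 0.789 × 9.81 = 7.74009 kN/m³.
A = π(1.43)² = 6.42424 m².
From F = γ·h_c·A, the centroid depth is h_c = 210/(7.74009 × 6.42424) = 4.2233 m.
The centroid is at the centre, 1.43 m below the top of the plate, so the highest point sits at h_top = 4.2233 − 1.43 = 2.7933 m below the surface.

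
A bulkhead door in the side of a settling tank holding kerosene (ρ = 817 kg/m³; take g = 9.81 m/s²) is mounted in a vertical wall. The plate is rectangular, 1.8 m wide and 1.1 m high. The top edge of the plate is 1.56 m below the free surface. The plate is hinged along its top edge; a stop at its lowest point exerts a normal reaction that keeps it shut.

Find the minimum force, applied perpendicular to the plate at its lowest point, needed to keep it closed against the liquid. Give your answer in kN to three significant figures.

γ = ρg = 817 × 9.81 / 1000 = 8.01477 kN/m³.
The centroid lies 1.1/2 = 0.55 m below the top edge, so the centroid depth is h_c = 1.56 + 0.55 = 2.11 m.
A = 1.8 × 1.1 = 1.98 m².
Resultant F = γ·h_c·A = 8.01477 × 2.11 × 1.98 = 33.4841 kN.
I_c = b·h³/12 = 1.8 × 1.1³/12 = 0.19965 m⁴.
Centre of pressure: y_p = y_c + I_c/(y_c·A) = 2.11 + 0.19965/(2.11 × 1.98) = 2.11 + 0.0477883 = 2.15779 m along the plane.
The resultant acts 0.55 + 0.0477883 = 0.597788 m (along the plate) below the hinge at the top edge, so the moment about the hinge is M = F × 0.597788 = 33.4841 × 0.597788 = 20.0164 kN·m.
A normal force at the bottom, 1.1 m from the hinge, must supply this moment: P = 20.0164/1.1 = 18.1967 kN.

P ≈ 18.2 kN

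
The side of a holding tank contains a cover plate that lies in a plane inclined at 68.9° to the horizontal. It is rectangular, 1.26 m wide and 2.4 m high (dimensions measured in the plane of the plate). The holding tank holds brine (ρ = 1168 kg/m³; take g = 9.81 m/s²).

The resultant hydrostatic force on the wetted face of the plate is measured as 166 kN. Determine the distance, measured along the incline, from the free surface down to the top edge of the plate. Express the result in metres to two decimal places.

y_top ≈ 3.94 m

γ = ρg = 1168 × 9.81 / 1000 = 11.45808 kN/m³.
A = 1.26 × 2.4 = 3.024 m².
From F = γ·h_c·A, the centroid depth is h_c = 166/(11.45808 × 3.024) = 4.79087 m.
Let θ = 68.9° be the plate's angle to the horizontal; measure y along the incline from where the plane meets the free surface. Vertical depth h = y·sinθ with sinθ = 0.932954.
Along the incline, y_c = h_c/sinθ = 4.79087/0.932954 = 5.13516 m.
The centroid lies 2.4/2 = 1.2 m below the top edge, so the top edge sits at y_top = 5.13516 − 1.2 = 3.93516 m along the incline.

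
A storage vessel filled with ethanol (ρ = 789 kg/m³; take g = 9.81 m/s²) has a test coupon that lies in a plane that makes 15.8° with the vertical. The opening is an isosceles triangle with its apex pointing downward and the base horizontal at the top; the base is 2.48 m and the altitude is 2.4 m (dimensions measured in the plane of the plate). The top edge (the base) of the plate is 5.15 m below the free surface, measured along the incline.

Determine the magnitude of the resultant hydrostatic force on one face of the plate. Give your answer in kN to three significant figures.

γ = ρg = 789 × 9.81 / 1000 = 7.74009 kN/m³.
The plate makes 15.8° with the vertical, i.e. θ = 90° − 15.8° = 74.2° to the horizontal. Measuring y along the incline from the free-surface line, vertical depth h = y·sinθ with sinθ = 0.962218.
With the apex down, the centroid sits h/3 = 2.4/3 = 0.8 m below the base (the top edge), so y_c = 5.15 + 0.8 = 5.95 m and h_c = 5.95 × 0.962218 = 5.7252 m.
A = ½ × 2.48 × 2.4 = 2.976 m².
Resultant F = γ·h_c·A = 7.74009 × 5.7252 × 2.976 = 131.877 kN.

F ≈ 132 kN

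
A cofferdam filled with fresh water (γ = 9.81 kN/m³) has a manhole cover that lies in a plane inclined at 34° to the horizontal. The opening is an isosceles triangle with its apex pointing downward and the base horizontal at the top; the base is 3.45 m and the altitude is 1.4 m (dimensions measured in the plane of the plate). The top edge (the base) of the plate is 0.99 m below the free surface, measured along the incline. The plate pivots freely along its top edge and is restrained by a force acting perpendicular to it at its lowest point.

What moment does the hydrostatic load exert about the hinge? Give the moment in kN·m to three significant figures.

γ = 9.81 kN/m³.
Let θ = 34° be the plate's angle to the horizontal; measure y along the incline from where the plane meets the free surface. Vertical depth h = y·sinθ with sinθ = 0.559193.
With the apex down, the centroid sits h/3 = 1.4/3 = 0.466667 m below the base (the top edge), so y_c = 0.99 + 0.466667 = 1.45667 m and h_c = 1.45667 × 0.559193 = 0.81456 m.
A = ½ × 3.45 × 1.4 = 2.415 m².
Resultant F = γ·h_c·A = 9.81 × 0.81456 × 2.415 = 19.2979 kN.
I_c = b·h³/36 = 3.45 × 1.4³/36 = 0.262967 m⁴.
Centre of pressure: y_p = y_c + I_c/(y_c·A) = 1.45667 + 0.262967/(1.45667 × 2.415) = 1.45667 + 0.074752 = 1.53142 m along the plane.
The resultant acts 0.466667 + 0.074752 = 0.541419 m (along the plate) below the hinge at the top edge, so the moment about the hinge is M = F × 0.541419 = 19.2979 × 0.541419 = 10.4482 kN·m.

M ≈ 10.4 kN·m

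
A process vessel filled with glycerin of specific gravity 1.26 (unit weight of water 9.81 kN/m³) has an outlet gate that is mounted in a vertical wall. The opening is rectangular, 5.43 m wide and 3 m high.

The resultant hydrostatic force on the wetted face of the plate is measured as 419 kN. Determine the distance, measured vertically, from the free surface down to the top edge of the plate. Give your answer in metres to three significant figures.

γ = 1.26 × 9.81 = 12.3606 kN/m³.
A = 5.43 × 3 = 16.29 m².
From F = γ·h_c·A, the centroid depth is h_c = 419/(12.3606 × 16.29) = 2.08091 m.
The centroid lies 3/2 = 1.5 m below the top edge, so the top edge sits at h_top = 2.08091 − 1.5 = 0.58091 m below the surface.

d_top ≈ 0.581 m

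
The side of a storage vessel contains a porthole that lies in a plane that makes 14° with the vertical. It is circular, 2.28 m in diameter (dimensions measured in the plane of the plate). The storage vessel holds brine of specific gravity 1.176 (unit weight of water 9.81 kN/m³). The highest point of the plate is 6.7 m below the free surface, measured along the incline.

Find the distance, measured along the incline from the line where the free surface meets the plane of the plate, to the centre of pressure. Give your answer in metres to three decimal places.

γ = 1.176 × 9.81 = 11.53656 kN/m³.
The plate makes 14° with the vertical, i.e. θ = 90° − 14° = 76° to the horizontal. Measuring y along the incline from the free-surface line, vertical depth h = y·sinθ with sinθ = 0.970296.
The centroid is at the centre, 1.14 m below the top of the plate, so y_c = 6.7 + 1.14 = 7.84 m and h_c = 7.84 × 0.970296 = 7.60712 m.
A = π(1.14)² = 4.08281 m².
Resultant F = γ·h_c·A = 11.53656 × 7.60712 × 4.08281 = 358.307 kN.
I_c = πr⁴/4 = π × 1.14⁴/4 = 1.32651 m⁴.
Centre of pressure: y_p = y_c + I_c/(y_c·A) = 7.84 + 1.32651/(7.84 × 4.08281) = 7.84 + 0.0414415 = 7.88144 m along the plane.

y_p = 7.881 m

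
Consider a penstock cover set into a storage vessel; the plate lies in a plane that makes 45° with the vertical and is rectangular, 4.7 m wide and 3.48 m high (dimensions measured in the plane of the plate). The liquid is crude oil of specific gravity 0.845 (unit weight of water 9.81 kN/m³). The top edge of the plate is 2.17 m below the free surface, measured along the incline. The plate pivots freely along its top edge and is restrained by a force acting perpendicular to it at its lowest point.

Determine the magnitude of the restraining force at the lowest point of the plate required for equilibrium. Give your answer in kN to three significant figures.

γ = 0.845 × 9.81 = 8.28945 kN/m³.
The plate makes 45° with the vertical, i.e. θ = 90° − 45° = 45° to the horizontal. Measuring y along the incline from the free-surface line, vertical depth h = y·sinθ with sinθ = 0.707107.
The centroid lies 3.48/2 = 1.74 m below the top edge, so y_c = 2.17 + 1.74 = 3.91 m and h_c = 3.91 × 0.707107 = 2.76479 m.
A = 4.7 × 3.48 = 16.356 m².
Resultant F = γ·h_c·A = 8.28945 × 2.76479 × 16.356 = 374.856 kN.
I_c = b·h³/12 = 4.7 × 3.48³/12 = 16.5065 m⁴.
Centre of pressure: y_p = y_c + I_c/(y_c·A) = 3.91 + 16.5065/(3.91 × 16.356) = 3.91 + 0.258108 = 4.16811 m along the plane.
The resultant acts 1.74 + 0.258108 = 1.99811 m (along the plate) below the hinge at the top edge, so the moment about the hinge is M = F × 1.99811 = 374.856 × 1.99811 = 749.004 kN·m.
A normal force at the bottom, 3.48 m from the hinge, must supply this moment: P = 749.004/3.48 = 215.231 kN.

P ≈ 215 kN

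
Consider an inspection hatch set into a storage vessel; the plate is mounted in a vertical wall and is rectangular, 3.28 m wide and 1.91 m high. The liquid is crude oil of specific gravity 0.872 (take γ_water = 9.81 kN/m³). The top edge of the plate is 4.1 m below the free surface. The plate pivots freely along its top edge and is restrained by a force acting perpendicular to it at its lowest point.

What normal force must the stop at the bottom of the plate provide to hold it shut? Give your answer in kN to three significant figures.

P ≈ 144 kN

γ = 0.872 × 9.81 = 8.55432 kN/m³.
The centroid lies 1.91/2 = 0.955 m below the top edge, so the centroid depth is h_c = 4.1 + 0.955 = 5.055 m.
A = 3.28 × 1.91 = 6.2648 m².
Resultant F = γ·h_c·A = 8.55432 × 5.055 × 6.2648 = 270.903 kN.
I_c = b·h³/12 = 3.28 × 1.91³/12 = 1.90455 m⁴.
Centre of pressure: y_p = y_c + I_c/(y_c·A) = 5.055 + 1.90455/(5.055 × 6.2648) = 5.055 + 0.0601401 = 5.11514 m along the plane.
The resultant acts 0.955 + 0.0601401 = 1.01514 m (along the plate) below the hinge at the top edge, so the moment about the hinge is M = F × 1.01514 = 270.903 × 1.01514 = 275.004 kN·m.
A normal force at the bottom, 1.91 m from the hinge, must supply this moment: P = 275.004/1.91 = 143.981 kN.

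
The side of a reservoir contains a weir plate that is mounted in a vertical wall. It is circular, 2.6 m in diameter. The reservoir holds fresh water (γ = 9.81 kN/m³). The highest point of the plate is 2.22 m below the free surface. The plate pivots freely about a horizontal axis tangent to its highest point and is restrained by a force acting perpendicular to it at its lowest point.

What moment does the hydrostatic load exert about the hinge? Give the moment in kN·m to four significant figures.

γ = 9.81 kN/m³.
The centroid is at the centre, 1.3 m below the top of the plate, so the centroid depth is h_c = 2.22 + 1.3 = 3.52 m.
A = π(1.3)² = 5.30929 m².
Resultant F = γ·h_c·A = 9.81 × 3.52 × 5.30929 = 183.336 kN.
I_c = πr⁴/4 = π × 1.3⁴/4 = 2.24318 m⁴.
Centre of pressure: y_p = y_c + I_c/(y_c·A) = 3.52 + 2.24318/(3.52 × 5.30929) = 3.52 + 0.120029 = 3.64003 m along the plane.
The resultant acts 1.3 + 0.120029 = 1.42003 m (along the plate) below the hinge at the top edge, so the moment about the hinge is M = F × 1.42003 = 183.336 × 1.42003 = 260.343 kN·m.

M ≈ 260.3 kN·m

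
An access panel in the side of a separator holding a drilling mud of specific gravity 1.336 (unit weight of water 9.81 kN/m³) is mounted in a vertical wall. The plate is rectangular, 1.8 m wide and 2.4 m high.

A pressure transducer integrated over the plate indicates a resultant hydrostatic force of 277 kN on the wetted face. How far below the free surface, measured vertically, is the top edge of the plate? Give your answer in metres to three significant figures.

d_top ≈ 3.69 m

γ = 1.336 × 9.81 = 13.10616 kN/m³.
A = 1.8 × 2.4 = 4.32 m².
From F = γ·h_c·A, the centroid depth is h_c = 277/(13.10616 × 4.32) = 4.89238 m.
The centroid lies 2.4/2 = 1.2 m below the top edge, so the top edge sits at h_top = 4.89238 − 1.2 = 3.69238 m below the surface.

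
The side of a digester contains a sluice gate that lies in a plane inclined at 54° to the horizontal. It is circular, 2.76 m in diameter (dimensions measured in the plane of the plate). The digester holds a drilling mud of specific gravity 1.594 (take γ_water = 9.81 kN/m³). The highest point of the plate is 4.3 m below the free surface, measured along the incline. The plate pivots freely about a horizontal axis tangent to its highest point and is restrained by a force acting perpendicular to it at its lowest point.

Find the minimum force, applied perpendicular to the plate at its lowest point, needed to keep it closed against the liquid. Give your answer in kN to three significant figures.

γ = 1.594 × 9.81 = 15.63714 kN/m³.
Let θ = 54° be the plate's angle to the horizontal; measure y along the incline from where the plane meets the free surface. Vertical depth h = y·sinθ with sinθ = 0.809017.
The centroid is at the centre, 1.38 m below the top of the plate, so y_c = 4.3 + 1.38 = 5.68 m and h_c = 5.68 × 0.809017 = 4.59522 m.
A = π(1.38)² = 5.98285 m².
Resultant F = γ·h_c·A = 15.63714 × 4.59522 × 5.98285 = 429.904 kN.
I_c = πr⁴/4 = π × 1.38⁴/4 = 2.84843 m⁴.
Centre of pressure: y_p = y_c + I_c/(y_c·A) = 5.68 + 2.84843/(5.68 × 5.98285) = 5.68 + 0.0838203 = 5.76382 m along the plane.
The resultant acts 1.38 + 0.0838203 = 1.46382 m (along the plate) below the hinge at the top edge, so the moment about the hinge is M = F × 1.46382 = 429.904 × 1.46382 = 629.302 kN·m.
A normal force at the bottom, 2.76 m from the hinge, must supply this moment: P = 629.302/2.76 = 228.008 kN.

P ≈ 228 kN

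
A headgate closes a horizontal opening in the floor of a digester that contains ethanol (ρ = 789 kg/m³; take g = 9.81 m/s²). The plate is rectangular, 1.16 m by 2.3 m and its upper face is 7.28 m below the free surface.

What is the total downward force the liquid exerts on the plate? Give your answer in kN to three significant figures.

F ≈ 150 kN

γ = ρg = 789 × 9.81 / 1000 = 7.74009 kN/m³.
The plate is horizontal, so pressure is uniform at p = γ·h = 7.74009 × 7.28 = 56.3479 kN/m².
A = 1.16 × 2.3 = 2.668 m².
F = p·A = 56.3479 × 2.668 = 150.336 kN.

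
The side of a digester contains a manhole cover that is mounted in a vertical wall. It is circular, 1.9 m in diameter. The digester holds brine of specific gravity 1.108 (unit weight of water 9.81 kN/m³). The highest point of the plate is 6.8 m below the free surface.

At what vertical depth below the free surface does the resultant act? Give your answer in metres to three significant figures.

γ = 1.108 × 9.81 = 10.86948 kN/m³.
The centroid is at the centre, 0.95 m below the top of the plate, so the centroid depth is h_c = 6.8 + 0.95 = 7.75 m.
A = π(0.95)² = 2.83529 m².
Resultant F = γ·h_c·A = 10.86948 × 7.75 × 2.83529 = 238.84 kN.
I_c = πr⁴/4 = π × 0.95⁴/4 = 0.639712 m⁴.
Centre of pressure: y_p = y_c + I_c/(y_c·A) = 7.75 + 0.639712/(7.75 × 2.83529) = 7.75 + 0.0291129 = 7.77911 m along the plane.

h_p = 7.78 m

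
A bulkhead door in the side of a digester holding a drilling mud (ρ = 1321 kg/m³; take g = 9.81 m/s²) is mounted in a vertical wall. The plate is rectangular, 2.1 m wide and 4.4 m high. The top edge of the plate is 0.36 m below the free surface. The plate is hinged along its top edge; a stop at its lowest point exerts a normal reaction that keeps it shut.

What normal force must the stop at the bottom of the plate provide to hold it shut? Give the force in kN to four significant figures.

γ = ρg = 1321 × 9.81 / 1000 = 12.95901 kN/m³.
The centroid lies 4.4/2 = 2.2 m below the top edge, so the centroid depth is h_c = 0.36 + 2.2 = 2.56 m.
A = 2.1 × 4.4 = 9.24 m².
Resultant F = γ·h_c·A = 12.95901 × 2.56 × 9.24 = 306.538 kN.
I_c = b·h³/12 = 2.1 × 4.4³/12 = 14.9072 m⁴.
Centre of pressure: y_p = y_c + I_c/(y_c·A) = 2.56 + 14.9072/(2.56 × 9.24) = 2.56 + 0.630208 = 3.19021 m along the plane.
The resultant acts 2.2 + 0.630208 = 2.83021 m (along the plate) below the hinge at the top edge, so the moment about the hinge is M = F × 2.83021 = 306.538 × 2.83021 = 867.567 kN·m.
A normal force at the bottom, 4.4 m from the hinge, must supply this moment: P = 867.567/4.4 = 197.174 kN.

P ≈ 197.2 kN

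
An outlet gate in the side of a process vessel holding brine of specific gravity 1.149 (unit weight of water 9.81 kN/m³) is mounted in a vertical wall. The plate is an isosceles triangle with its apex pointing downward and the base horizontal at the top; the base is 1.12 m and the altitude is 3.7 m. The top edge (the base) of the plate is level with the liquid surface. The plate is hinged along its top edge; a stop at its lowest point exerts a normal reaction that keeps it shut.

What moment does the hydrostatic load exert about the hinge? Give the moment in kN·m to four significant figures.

M ≈ 53.29 kN·m

γ = 1.149 × 9.81 = 11.27169 kN/m³.
With the apex down, the centroid sits h/3 = 3.7/3 = 1.23333 m below the base (the top edge), so the centroid depth is h_c = 1.23333 m.
A = ½ × 1.12 × 3.7 = 2.072 m².
Resultant F = γ·h_c·A = 11.27169 × 1.23333 × 2.072 = 28.8044 kN.
I_c = b·h³/36 = 1.12 × 3.7³/36 = 1.57587 m⁴.
Centre of pressure: y_p = y_c + I_c/(y_c·A) = 1.23333 + 1.57587/(1.23333 × 2.072) = 1.23333 + 0.616668 = 1.85 m along the plane.
The resultant acts 1.23333 + 0.616668 = 1.85 m (along the plate) below the hinge at the top edge, so the moment about the hinge is M = F × 1.85 = 28.8044 × 1.85 = 53.2881 kN·m.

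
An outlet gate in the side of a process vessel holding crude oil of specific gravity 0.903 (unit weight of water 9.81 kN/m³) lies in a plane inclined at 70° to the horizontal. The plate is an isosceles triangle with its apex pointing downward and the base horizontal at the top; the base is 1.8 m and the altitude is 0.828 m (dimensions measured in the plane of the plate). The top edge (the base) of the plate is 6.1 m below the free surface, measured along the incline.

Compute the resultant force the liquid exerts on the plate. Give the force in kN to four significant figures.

γ = 0.903 × 9.81 = 8.85843 kN/m³.
Let θ = 70° be the plate's angle to the horizontal; measure y along the incline from where the plane meets the free surface. Vertical depth h = y·sinθ with sinθ = 0.939693.
With the apex down, the centroid sits h/3 = 0.828/3 = 0.276 m below the base (the top edge), so y_c = 6.1 + 0.276 = 6.376 m and h_c = 6.376 × 0.939693 = 5.99148 m.
A = ½ × 1.8 × 0.828 = 0.7452 m².
Resultant F = γ·h_c·A = 8.85843 × 5.99148 × 0.7452 = 39.5516 kN.

F ≈ 39.55 kN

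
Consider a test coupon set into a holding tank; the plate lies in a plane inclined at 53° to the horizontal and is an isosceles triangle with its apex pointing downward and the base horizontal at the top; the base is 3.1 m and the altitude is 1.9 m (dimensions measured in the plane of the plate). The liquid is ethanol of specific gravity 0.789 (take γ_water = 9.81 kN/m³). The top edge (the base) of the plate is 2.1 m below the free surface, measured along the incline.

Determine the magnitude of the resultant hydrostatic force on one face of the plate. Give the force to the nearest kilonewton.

γ = 0.789 × 9.81 = 7.74009 kN/m³.
Let θ = 53° be the plate's angle to the horizontal; measure y along the incline from where the plane meets the free surface. Vertical depth h = y·sinθ with sinθ = 0.798636.
With the apex down, the centroid sits h/3 = 1.9/3 = 0.633333 m below the base (the top edge), so y_c = 2.1 + 0.633333 = 2.73333 m and h_c = 2.73333 × 0.798636 = 2.18294 m.
A = ½ × 3.1 × 1.9 = 2.945 m².
Resultant F = γ·h_c·A = 7.74009 × 2.18294 × 2.945 = 49.7592 kN.

F ≈ 50 kN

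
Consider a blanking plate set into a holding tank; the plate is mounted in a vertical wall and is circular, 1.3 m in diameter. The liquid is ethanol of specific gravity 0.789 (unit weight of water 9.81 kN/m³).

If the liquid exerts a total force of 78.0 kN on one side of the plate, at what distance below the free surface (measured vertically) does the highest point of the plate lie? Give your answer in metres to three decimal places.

d_top ≈ 6.942 m

γ = 0.789 × 9.81 = 7.74009 kN/m³.
A = π(0.65)² = 1.32732 m².
From F = γ·h_c·A, the centroid depth is h_c = 78.0/(7.74009 × 1.32732) = 7.59229 m.
The centroid is at the centre, 0.65 m below the top of the plate, so the highest point sits at h_top = 7.59229 − 0.65 = 6.94229 m below the surface.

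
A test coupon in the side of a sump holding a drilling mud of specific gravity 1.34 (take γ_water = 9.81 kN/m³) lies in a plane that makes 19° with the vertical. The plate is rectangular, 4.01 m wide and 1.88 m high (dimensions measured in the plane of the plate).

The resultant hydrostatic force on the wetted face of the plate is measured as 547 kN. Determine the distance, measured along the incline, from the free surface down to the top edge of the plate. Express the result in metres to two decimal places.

γ = 1.34 × 9.81 = 13.1454 kN/m³.
A = 4.01 × 1.88 = 7.5388 m².
From F = γ·h_c·A, the centroid depth is h_c = 547/(13.1454 × 7.5388) = 5.51965 m.
The plate makes 19° with the vertical, i.e. θ = 90° − 19° = 71° to the horizontal. Measuring y along the incline from the free-surface line, vertical depth h = y·sinθ with sinθ = 0.945519.
Along the incline, y_c = h_c/sinθ = 5.51965/0.945519 = 5.83769 m.
The centroid lies 1.88/2 = 0.94 m below the top edge, so the top edge sits at y_top = 5.83769 − 0.94 = 4.89769 m along the incline.

y_top ≈ 4.90 m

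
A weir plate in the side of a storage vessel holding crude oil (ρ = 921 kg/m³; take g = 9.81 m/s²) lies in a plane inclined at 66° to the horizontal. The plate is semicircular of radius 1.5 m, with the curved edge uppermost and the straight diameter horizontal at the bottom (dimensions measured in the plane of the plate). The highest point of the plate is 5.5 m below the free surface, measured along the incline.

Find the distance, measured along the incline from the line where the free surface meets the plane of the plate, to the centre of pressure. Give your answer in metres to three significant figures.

γ = ρg = 921 × 9.81 / 1000 = 9.03501 kN/m³.
Let θ = 66° be the plate's angle to the horizontal; measure y along the incline from where the plane meets the free surface. Vertical depth h = y·sinθ with sinθ = 0.913545.
The centroid lies 4r/(3π) = 0.63662 m above the diameter, so r − 4r/(3π) = 1.5 − 0.63662 = 0.86338 m below the topmost point, so y_c = 5.5 + 0.86338 = 6.36338 m and h_c = 6.36338 × 0.913545 = 5.81323 m.
A = πr²/2 = π × 1.5²/2 = 3.53429 m².
Resultant F = γ·h_c·A = 9.03501 × 5.81323 × 3.53429 = 185.63 kN.
I_c = (π/8 − 8/(9π))·r⁴ = 0.109757 × 1.5⁴ = 0.555645 m⁴.
Centre of pressure: y_p = y_c + I_c/(y_c·A) = 6.36338 + 0.555645/(6.36338 × 3.53429) = 6.36338 + 0.0247063 = 6.38809 m along the plane.

y_p = 6.39 m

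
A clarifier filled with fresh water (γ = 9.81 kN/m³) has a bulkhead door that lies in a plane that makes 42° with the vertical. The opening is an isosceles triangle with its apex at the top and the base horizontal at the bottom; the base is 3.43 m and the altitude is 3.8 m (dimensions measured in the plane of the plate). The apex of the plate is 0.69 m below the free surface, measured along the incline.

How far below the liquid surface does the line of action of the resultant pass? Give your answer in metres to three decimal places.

γ = 9.81 kN/m³.
The plate makes 42° with the vertical, i.e. θ = 90° − 42° = 48° to the horizontal. Measuring y along the incline from the free-surface line, vertical depth h = y·sinθ with sinθ = 0.743145.
With the apex up, the centroid sits 2h/3 = 2 × 3.8/3 = 2.53333 m below the apex, so y_c = 0.69 + 2.53333 = 3.22333 m and h_c = 3.22333 × 0.743145 = 2.3954 m.
A = ½ × 3.43 × 3.8 = 6.517 m².
Resultant F = γ·h_c·A = 9.81 × 2.3954 × 6.517 = 153.142 kN.
I_c = b·h³/36 = 3.43 × 3.8³/36 = 5.22808 m⁴.
Centre of pressure: y_p = y_c + I_c/(y_c·A) = 3.22333 + 5.22808/(3.22333 × 6.517) = 3.22333 + 0.24888 = 3.47221 m along the plane.
Vertically, h_p = y_p·sinθ = 3.47221 × 0.743145 = 2.58036 m.

h_p = 2.580 m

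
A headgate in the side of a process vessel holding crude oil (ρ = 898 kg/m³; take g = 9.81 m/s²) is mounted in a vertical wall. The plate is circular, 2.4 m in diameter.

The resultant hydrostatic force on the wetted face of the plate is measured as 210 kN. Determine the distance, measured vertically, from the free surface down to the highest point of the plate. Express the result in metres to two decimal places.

γ = ρg = 898 × 9.81 / 1000 = 8.80938 kN/m³.
A = π(1.2)² = 4.52389 m².
From F = γ·h_c·A, the centroid depth is h_c = 210/(8.80938 × 4.52389) = 5.26941 m.
The centroid is at the centre, 1.2 m below the top of the plate, so the highest point sits at h_top = 5.26941 − 1.2 = 4.06941 m below the surface.

d_top ≈ 4.07 m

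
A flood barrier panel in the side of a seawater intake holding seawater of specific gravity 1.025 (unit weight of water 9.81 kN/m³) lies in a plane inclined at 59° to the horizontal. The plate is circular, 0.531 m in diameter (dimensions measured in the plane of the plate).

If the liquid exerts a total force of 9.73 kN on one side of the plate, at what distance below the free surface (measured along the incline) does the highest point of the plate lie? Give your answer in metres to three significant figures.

y_top ≈ 4.83 m

γ = 1.025 × 9.81 = 10.05525 kN/m³.
A = π(0.2655)² = 0.221452 m².
From F = γ·h_c·A, the centroid depth is h_c = 9.73/(10.05525 × 0.221452) = 4.36959 m.
Let θ = 59° be the plate's angle to the horizontal; measure y along the incline from where the plane meets the free surface. Vertical depth h = y·sinθ with sinθ = 0.857167.
Along the incline, y_c = h_c/sinθ = 4.36959/0.857167 = 5.09771 m.
The centroid is at the centre, 0.2655 m below the top of the plate, so the highest point sits at y_top = 5.09771 − 0.2655 = 4.83221 m along the incline.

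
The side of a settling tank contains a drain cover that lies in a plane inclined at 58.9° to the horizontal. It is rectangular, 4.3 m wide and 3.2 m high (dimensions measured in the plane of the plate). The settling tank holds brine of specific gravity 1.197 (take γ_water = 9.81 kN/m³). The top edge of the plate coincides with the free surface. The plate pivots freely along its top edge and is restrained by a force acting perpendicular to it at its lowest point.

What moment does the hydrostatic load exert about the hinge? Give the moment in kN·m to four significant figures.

γ = 1.197 × 9.81 = 11.74257 kN/m³.
Let θ = 58.9° be the plate's angle to the horizontal; measure y along the incline from where the plane meets the free surface. Vertical depth h = y·sinθ with sinθ = 0.856267.
The centroid lies 3.2/2 = 1.6 m below the top edge, so y_c = 1.6 m and h_c = 1.6 × 0.856267 = 1.37003 m.
A = 4.3 × 3.2 = 13.76 m².
Resultant F = γ·h_c·A = 11.74257 × 1.37003 × 13.76 = 221.366 kN.
I_c = b·h³/12 = 4.3 × 3.2³/12 = 11.7419 m⁴.
Centre of pressure: y_p = y_c + I_c/(y_c·A) = 1.6 + 11.7419/(1.6 × 13.76) = 1.6 + 0.533335 = 2.13334 m along the plane.
The resultant acts 1.6 + 0.533335 = 2.13334 m (along the plate) below the hinge at the top edge, so the moment about the hinge is M = F × 2.13334 = 221.366 × 2.13334 = 472.249 kN·m.

M ≈ 472.2 kN·m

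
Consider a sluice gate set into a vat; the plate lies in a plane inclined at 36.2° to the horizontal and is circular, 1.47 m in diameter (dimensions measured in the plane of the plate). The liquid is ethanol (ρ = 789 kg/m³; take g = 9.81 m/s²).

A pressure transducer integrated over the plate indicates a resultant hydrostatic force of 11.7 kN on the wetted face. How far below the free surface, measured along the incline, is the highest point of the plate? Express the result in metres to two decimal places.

y_top ≈ 0.77 m

γ = ρg = 789 × 9.81 / 1000 = 7.74009 kN/m³.
A = π(0.735)² = 1.69717 m².
From F = γ·h_c·A, the centroid depth is h_c = 11.7/(7.74009 × 1.69717) = 0.890665 m.
Let θ = 36.2° be the plate's angle to the horizontal; measure y along the incline from where the plane meets the free surface. Vertical depth h = y·sinθ with sinθ = 0.590606.
Along the incline, y_c = h_c/sinθ = 0.890665/0.590606 = 1.50805 m.
The centroid is at the centre, 0.735 m below the top of the plate, so the highest point sits at y_top = 1.50805 − 0.735 = 0.77305 m along the incline.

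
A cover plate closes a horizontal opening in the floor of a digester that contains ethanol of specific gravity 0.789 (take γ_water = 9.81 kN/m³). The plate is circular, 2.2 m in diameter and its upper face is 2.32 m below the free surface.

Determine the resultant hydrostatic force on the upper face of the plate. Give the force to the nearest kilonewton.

F ≈ 68 kN

γ = 0.789 × 9.81 = 7.74009 kN/m³.
The plate is horizontal, so pressure is uniform at p = γ·h = 7.74009 × 2.32 = 17.957 kN/m².
A = π(1.1)² = 3.80133 m².
F = p·A = 17.957 × 3.80133 = 68.2605 kN.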